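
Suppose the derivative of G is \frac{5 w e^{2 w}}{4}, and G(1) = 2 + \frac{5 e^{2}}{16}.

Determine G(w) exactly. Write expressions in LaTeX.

Recognize the product-rule pattern: G'(w) = u'v + uv' with u = \frac{5 w}{8} - \frac{5}{16}, v = e^{2 w}, so integration by parts undoes it.
A general antiderivative is \frac{\left(10 w - 5\right) e^{2 w}}{16} + C.
The condition gives C = 2 + \frac{5 e^{2}}{16} - (\frac{5 e^{2}}{16}) = 2.
So G(w) = \frac{5 w e^{2 w}}{8} - \frac{5 e^{2 w}}{16} + 2.
Check: d/dw[\frac{5 w e^{2 w}}{8} - \frac{5 e^{2 w}}{16} + 2] = \frac{5 w e^{2 w}}{4} = G'(w).

G(w) = \frac{5 w e^{2 w}}{8} - \frac{5 e^{2 w}}{16} + 2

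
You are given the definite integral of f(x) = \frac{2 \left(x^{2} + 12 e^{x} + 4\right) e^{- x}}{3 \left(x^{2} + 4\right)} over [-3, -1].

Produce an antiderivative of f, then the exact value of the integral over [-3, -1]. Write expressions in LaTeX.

Antiderivative: F(x) = \frac{2 \left(6 e^{x} \operatorname{atan}{\left(\frac{x}{2} \right)} - 1\right) e^{- x}}{3}; value = - 4 \operatorname{atan}{\left(\frac{1}{2} \right)} - \frac{2 e}{3} + 4 \operatorname{atan}{\left(\frac{3}{2} \right)} + \frac{2 e^{3}}{3}

Check any antiderivative F(x) by computing F'(x) and comparing it with f(x).
F(x) = \frac{2 \left(6 e^{x} \operatorname{atan}{\left(\frac{x}{2} \right)} - 1\right) e^{- x}}{3} is an antiderivative of f.
Check: d/dx[\frac{2 \left(6 e^{x} \operatorname{atan}{\left(\frac{x}{2} \right)} - 1\right) e^{- x}}{3}] = \frac{2 x^{2} + 24 e^{x} + 8}{3 x^{2} e^{x} + 12 e^{x}}, which equals f(x).
F(-1) = - 4 \operatorname{atan}{\left(\frac{1}{2} \right)} - \frac{2 e}{3}; F(-3) = - \frac{2 e^{3}}{3} - 4 \operatorname{atan}{\left(\frac{3}{2} \right)}.
Integral = F(-1) - F(-3) = - 4 \operatorname{atan}{\left(\frac{1}{2} \right)} - \frac{2 e}{3} + 4 \operatorname{atan}{\left(\frac{3}{2} \right)} + \frac{2 e^{3}}{3}.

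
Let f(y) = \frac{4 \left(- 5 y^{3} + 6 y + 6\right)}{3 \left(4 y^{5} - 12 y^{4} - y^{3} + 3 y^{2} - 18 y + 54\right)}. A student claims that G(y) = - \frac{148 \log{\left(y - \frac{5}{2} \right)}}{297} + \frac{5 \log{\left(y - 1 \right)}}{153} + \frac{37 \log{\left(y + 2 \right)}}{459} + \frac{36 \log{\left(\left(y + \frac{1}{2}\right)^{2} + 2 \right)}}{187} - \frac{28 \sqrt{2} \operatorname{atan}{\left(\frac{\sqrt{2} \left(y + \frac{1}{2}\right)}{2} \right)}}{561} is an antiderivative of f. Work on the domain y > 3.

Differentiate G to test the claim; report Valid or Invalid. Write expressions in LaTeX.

d/dy[G] = \frac{- 40 y^{3} - 60 y^{2} + 18 y + 67}{24 y^{5} - 12 y^{4} - 90 y^{3} - 69 y^{2} - 123 y + 270}
d/dy[G] - f(y) = \frac{160 y^{7} + 40 y^{6} - 564 y^{5} - 286 y^{4} + 1979 y^{3} - 1827 y^{2} - 1410 y + 1458}{96 y^{10} - 336 y^{9} - 240 y^{8} + 888 y^{7} - 42 y^{6} + 3867 y^{5} - 2352 y^{4} - 4257 y^{3} - 702 y^{2} - 11502 y + 14580} != 0.

Invalid: d/dy[G] - f = \frac{160 y^{7} + 40 y^{6} - 564 y^{5} - 286 y^{4} + 1979 y^{3} - 1827 y^{2} - 1410 y + 1458}{96 y^{10} - 336 y^{9} - 240 y^{8} + 888 y^{7} - 42 y^{6} + 3867 y^{5} - 2352 y^{4} - 4257 y^{3} - 702 y^{2} - 11502 y + 14580}, which is not 0.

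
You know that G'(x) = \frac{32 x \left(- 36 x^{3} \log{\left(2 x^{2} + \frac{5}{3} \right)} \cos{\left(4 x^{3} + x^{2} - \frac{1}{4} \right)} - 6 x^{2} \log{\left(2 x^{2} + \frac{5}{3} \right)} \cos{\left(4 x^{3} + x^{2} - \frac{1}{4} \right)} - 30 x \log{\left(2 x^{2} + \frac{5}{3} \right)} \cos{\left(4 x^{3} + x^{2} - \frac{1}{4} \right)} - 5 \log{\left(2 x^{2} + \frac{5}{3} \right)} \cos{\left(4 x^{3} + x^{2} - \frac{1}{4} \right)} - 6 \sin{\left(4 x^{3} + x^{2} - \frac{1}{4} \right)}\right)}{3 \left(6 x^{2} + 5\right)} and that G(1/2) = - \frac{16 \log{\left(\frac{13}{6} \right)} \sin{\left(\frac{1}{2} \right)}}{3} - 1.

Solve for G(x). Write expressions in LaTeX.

G'(x) has the shape u'v + uv' for u = - \frac{16 \log{\left(2 x^{2} + \frac{5}{3} \right)}}{3} and v = \sin{\left(4 x^{3} + x^{2} - \frac{1}{4} \right)} — it is the derivative of the product u*v.
A general antiderivative is - \frac{16 \log{\left(2 x^{2} + \frac{5}{3} \right)} \sin{\left(4 x^{3} + x^{2} - \frac{1}{4} \right)}}{3} + C.
The condition gives C = - \frac{16 \log{\left(\frac{13}{6} \right)} \sin{\left(\frac{1}{2} \right)}}{3} - 1 - (- \frac{16 \log{\left(\frac{13}{6} \right)} \sin{\left(\frac{1}{2} \right)}}{3}) = -1.
So G(x) = \frac{- 16 \log{\left(2 x^{2} + \frac{5}{3} \right)} \sin{\left(4 x^{3} + x^{2} - \frac{1}{4} \right)} - 3}{3}.
Check: d/dx[\frac{- 16 \log{\left(2 x^{2} + \frac{5}{3} \right)} \sin{\left(4 x^{3} + x^{2} - \frac{1}{4} \right)} - 3}{3}] = \frac{- 1152 x^{4} \log{\left(2 x^{2} + \frac{5}{3} \right)} \cos{\left(4 x^{3} + x^{2} - \frac{1}{4} \right)} - 192 x^{3} \log{\left(2 x^{2} + \frac{5}{3} \right)} \cos{\left(4 x^{3} + x^{2} - \frac{1}{4} \right)} - 960 x^{2} \log{\left(2 x^{2} + \frac{5}{3} \right)} \cos{\left(4 x^{3} + x^{2} - \frac{1}{4} \right)} - 160 x \log{\left(2 x^{2} + \frac{5}{3} \right)} \cos{\left(4 x^{3} + x^{2} - \frac{1}{4} \right)} - 192 x \sin{\left(4 x^{3} + x^{2} - \frac{1}{4} \right)}}{18 x^{2} + 15}, which equals G'(x).

G(x) = \frac{- 16 \log{\left(2 x^{2} + \frac{5}{3} \right)} \sin{\left(4 x^{3} + x^{2} - \frac{1}{4} \right)} - 3}{3}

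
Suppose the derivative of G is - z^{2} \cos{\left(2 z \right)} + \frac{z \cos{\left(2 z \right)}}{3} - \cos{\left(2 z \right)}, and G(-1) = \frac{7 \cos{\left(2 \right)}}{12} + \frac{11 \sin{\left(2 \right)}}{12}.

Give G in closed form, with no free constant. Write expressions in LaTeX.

G(z) = - \frac{6 z^{2} \sin{\left(2 z \right)} - 2 z \sin{\left(2 z \right)} + 6 z \cos{\left(2 z \right)} + 3 \sin{\left(2 z \right)} - \cos{\left(2 z \right)}}{12}

The integrand splits into summands that can be handled one at a time.
A general antiderivative is - \frac{z^{2} \sin{\left(2 z \right)}}{2} + \frac{z \sin{\left(2 z \right)}}{6} - \frac{z \cos{\left(2 z \right)}}{2} - \frac{\sin{\left(2 z \right)}}{4} + \frac{\cos{\left(2 z \right)}}{12} + C.
The condition gives C = \frac{7 \cos{\left(2 \right)}}{12} + \frac{11 \sin{\left(2 \right)}}{12} - (\frac{7 \cos{\left(2 \right)}}{12} + \frac{11 \sin{\left(2 \right)}}{12}) = 0.
So G(z) = - \frac{6 z^{2} \sin{\left(2 z \right)} - 2 z \sin{\left(2 z \right)} + 6 z \cos{\left(2 z \right)} + 3 \sin{\left(2 z \right)} - \cos{\left(2 z \right)}}{12}.
Check: d/dz[- \frac{6 z^{2} \sin{\left(2 z \right)} - 2 z \sin{\left(2 z \right)} + 6 z \cos{\left(2 z \right)} + 3 \sin{\left(2 z \right)} - \cos{\left(2 z \right)}}{12}] = - z^{2} \cos{\left(2 z \right)} + \frac{z \cos{\left(2 z \right)}}{3} - \cos{\left(2 z \right)} = G'(z).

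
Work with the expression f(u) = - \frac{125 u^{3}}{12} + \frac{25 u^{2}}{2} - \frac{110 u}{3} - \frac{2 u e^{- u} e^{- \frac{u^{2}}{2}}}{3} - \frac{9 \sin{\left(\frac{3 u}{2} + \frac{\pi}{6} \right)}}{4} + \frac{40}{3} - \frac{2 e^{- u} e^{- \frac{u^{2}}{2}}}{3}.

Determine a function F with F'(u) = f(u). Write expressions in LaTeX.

An antiderivative is F(u) = \frac{\left(- 5 \left(- 5 u^{2} + 4 u - 16\right)^{2} e^{u} e^{\frac{u^{2}}{2}} + 72 e^{u} e^{\frac{u^{2}}{2}} \cos{\left(\frac{3 u}{2} + \frac{\pi}{6} \right)} + 32\right) e^{- u} e^{- \frac{u^{2}}{2}}}{48}.

Integrate term by term and add the pieces.
Check: d/du[\frac{\left(- 5 \left(- 5 u^{2} + 4 u - 16\right)^{2} e^{u} e^{\frac{u^{2}}{2}} + 72 e^{u} e^{\frac{u^{2}}{2}} \cos{\left(\frac{3 u}{2} + \frac{\pi}{6} \right)} + 32\right) e^{- u} e^{- \frac{u^{2}}{2}}}{48}] = \frac{\left(- 125 u^{3} e^{u} e^{\frac{u^{2}}{2}} + 150 u^{2} e^{u} e^{\frac{u^{2}}{2}} - 440 u e^{u} e^{\frac{u^{2}}{2}} - 8 u - 27 e^{u} e^{\frac{u^{2}}{2}} \sin{\left(\frac{3 u}{2} + \frac{\pi}{6} \right)} + 160 e^{u} e^{\frac{u^{2}}{2}} - 8\right) e^{- u} e^{- \frac{u^{2}}{2}}}{12}, which equals f(u).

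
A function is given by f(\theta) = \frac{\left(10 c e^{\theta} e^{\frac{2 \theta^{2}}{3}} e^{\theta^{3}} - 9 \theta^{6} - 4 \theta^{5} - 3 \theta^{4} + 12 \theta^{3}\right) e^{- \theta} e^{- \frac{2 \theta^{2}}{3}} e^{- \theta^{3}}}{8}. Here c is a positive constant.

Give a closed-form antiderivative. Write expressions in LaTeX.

A first test for any F(\theta): its \theta-derivative must equal f(\theta) identically.
Check: d/d\theta[\frac{5 c \theta}{4} + \frac{3 \theta^{4} e^{- \theta^{3} - \frac{2 \theta^{2}}{3} - \theta}}{8}] = \frac{\left(10 c e^{\theta} e^{\frac{2 \theta^{2}}{3}} e^{\theta^{3}} - 9 \theta^{6} - 4 \theta^{5} - 3 \theta^{4} + 12 \theta^{3}\right) e^{- \theta} e^{- \frac{2 \theta^{2}}{3}} e^{- \theta^{3}}}{8} = f(\theta).

An antiderivative is F(\theta) = \frac{5 c \theta}{4} + \frac{3 \theta^{4} e^{- \theta^{3} - \frac{2 \theta^{2}}{3} - \theta}}{8}.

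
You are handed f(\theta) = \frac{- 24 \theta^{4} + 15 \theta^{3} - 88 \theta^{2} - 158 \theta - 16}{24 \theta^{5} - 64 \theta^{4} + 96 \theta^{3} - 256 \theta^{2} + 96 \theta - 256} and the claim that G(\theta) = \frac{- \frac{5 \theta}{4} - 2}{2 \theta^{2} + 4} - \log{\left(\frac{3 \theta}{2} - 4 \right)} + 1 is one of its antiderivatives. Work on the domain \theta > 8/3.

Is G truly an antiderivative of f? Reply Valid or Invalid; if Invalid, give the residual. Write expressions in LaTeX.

Valid - differentiating G returns exactly f.

d/d\theta[G] = \frac{- 24 \theta^{4} + 15 \theta^{3} - 88 \theta^{2} - 158 \theta - 16}{24 \theta^{5} - 64 \theta^{4} + 96 \theta^{3} - 256 \theta^{2} + 96 \theta - 256}
This equals f(\theta) exactly, so the claim holds.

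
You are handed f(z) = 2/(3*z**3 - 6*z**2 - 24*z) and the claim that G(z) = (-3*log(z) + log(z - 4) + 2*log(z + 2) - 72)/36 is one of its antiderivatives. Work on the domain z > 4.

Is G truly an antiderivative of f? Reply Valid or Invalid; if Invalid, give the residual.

Valid - the claim checks out under differentiation.

d/dz[G] = 2/(3*z**3 - 6*z**2 - 24*z)
This equals f(z) exactly, so the claim holds.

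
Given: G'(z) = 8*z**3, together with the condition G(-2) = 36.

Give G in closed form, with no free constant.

G(z) = 2*z**4 + 4

Since d/dz undoes antidifferentiation here, G(z) must give back the stated G'(z).
A general antiderivative is 2*z**4 + 2 + C.
The condition gives C = 36 - (34) = 2.
So G(z) = 2*z**4 + 4.
Check: d/dz[2*z**4 + 4] = 8*z**3 = G'(z).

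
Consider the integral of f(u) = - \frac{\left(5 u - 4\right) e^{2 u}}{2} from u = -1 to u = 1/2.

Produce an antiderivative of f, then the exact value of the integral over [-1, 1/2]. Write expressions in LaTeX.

Antiderivative: F(u) = \frac{\left(13 - 10 u\right) e^{2 u}}{8}; value = e - \frac{23}{8 e^{2}}

f has the shape v'r + vr' for v = \frac{13}{8} - \frac{5 u}{4} and r = e^{2 u} — it is the derivative of the product v*r.
F(u) = \frac{\left(13 - 10 u\right) e^{2 u}}{8} is an antiderivative of f.
Check: d/du[\frac{\left(13 - 10 u\right) e^{2 u}}{8}] = - \frac{5 u e^{2 u}}{2} + 2 e^{2 u}, which equals f(u).
F(1/2) = e; F(-1) = \frac{23}{8 e^{2}}.
Integral = F(1/2) - F(-1) = e - \frac{23}{8 e^{2}}.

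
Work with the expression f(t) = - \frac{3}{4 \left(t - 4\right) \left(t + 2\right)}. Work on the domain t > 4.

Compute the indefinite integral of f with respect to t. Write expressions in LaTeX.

F(t) = \frac{- \log{\left(t - 4 \right)} + \log{\left(t + 2 \right)}}{8} + C

The denominator factors as 4 \left(t - 4\right) \left(t + 2\right); partial fractions split f into directly integrable pieces: \frac{1}{8 \left(t + 2\right)} - \frac{1}{8 \left(t - 4\right)}.
Check: d/dt[\frac{- \log{\left(t - 4 \right)} + \log{\left(t + 2 \right)}}{8}] = - \frac{3}{4 t^{2} - 8 t - 32}, which equals f(t).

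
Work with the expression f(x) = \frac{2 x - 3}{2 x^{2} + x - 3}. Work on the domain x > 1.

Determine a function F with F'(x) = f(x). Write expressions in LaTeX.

An antiderivative is F(x) = - \frac{\log{\left(x - 1 \right)}}{5} + \frac{6 \log{\left(x + \frac{3}{2} \right)}}{5}.

Factor the denominator (\left(x - 1\right) \left(2 x + 3\right)) and decompose: f = \frac{12}{5 \left(2 x + 3\right)} - \frac{1}{5 \left(x - 1\right)}; each piece integrates to a log, atan, or power term.
Check: d/dx[- \frac{\log{\left(x - 1 \right)}}{5} + \frac{6 \log{\left(x + \frac{3}{2} \right)}}{5}] = \frac{2 x - 3}{2 x^{2} + x - 3} = f(x).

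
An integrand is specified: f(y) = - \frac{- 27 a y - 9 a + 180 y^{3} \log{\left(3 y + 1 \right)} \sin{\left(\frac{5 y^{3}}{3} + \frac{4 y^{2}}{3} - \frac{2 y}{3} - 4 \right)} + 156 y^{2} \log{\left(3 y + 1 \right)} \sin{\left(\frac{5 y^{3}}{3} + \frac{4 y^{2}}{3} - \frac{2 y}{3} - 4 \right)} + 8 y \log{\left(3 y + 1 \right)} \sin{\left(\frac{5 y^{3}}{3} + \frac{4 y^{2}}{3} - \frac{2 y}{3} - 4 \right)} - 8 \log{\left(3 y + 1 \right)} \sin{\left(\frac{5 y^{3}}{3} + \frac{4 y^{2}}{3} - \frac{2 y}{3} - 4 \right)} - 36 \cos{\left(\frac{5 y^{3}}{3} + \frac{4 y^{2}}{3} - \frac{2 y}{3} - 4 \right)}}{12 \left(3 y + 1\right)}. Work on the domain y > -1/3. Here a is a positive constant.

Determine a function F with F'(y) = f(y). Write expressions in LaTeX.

Recover f(y) by differentiating a candidate F(y); any mismatch rules it out.
Check: d/dy[\frac{3 a y}{4} + \log{\left(3 y + 1 \right)} \cos{\left(\frac{5 y^{3}}{3} + \frac{4 y^{2}}{3} - \frac{2 y}{3} - 4 \right)}] = \frac{27 a y + 9 a - 180 y^{3} \log{\left(3 y + 1 \right)} \sin{\left(\frac{5 y^{3}}{3} + \frac{4 y^{2}}{3} - \frac{2 y}{3} - 4 \right)} - 156 y^{2} \log{\left(3 y + 1 \right)} \sin{\left(\frac{5 y^{3}}{3} + \frac{4 y^{2}}{3} - \frac{2 y}{3} - 4 \right)} - 8 y \log{\left(3 y + 1 \right)} \sin{\left(\frac{5 y^{3}}{3} + \frac{4 y^{2}}{3} - \frac{2 y}{3} - 4 \right)} + 8 \log{\left(3 y + 1 \right)} \sin{\left(\frac{5 y^{3}}{3} + \frac{4 y^{2}}{3} - \frac{2 y}{3} - 4 \right)} + 36 \cos{\left(\frac{5 y^{3}}{3} + \frac{4 y^{2}}{3} - \frac{2 y}{3} - 4 \right)}}{36 y + 12}, which equals f(y).

An antiderivative is F(y) = \frac{3 a y}{4} + \log{\left(3 y + 1 \right)} \cos{\left(\frac{5 y^{3}}{3} + \frac{4 y^{2}}{3} - \frac{2 y}{3} - 4 \right)}.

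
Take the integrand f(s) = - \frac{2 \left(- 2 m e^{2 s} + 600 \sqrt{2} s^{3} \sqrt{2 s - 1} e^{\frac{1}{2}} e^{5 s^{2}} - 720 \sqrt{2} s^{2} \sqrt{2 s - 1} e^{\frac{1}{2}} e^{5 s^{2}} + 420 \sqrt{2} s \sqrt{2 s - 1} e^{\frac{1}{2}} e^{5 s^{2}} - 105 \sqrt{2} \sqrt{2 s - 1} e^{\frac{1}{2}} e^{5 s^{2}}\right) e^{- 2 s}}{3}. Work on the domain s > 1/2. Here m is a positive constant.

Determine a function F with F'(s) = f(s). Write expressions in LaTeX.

An antiderivative is F(s) = - \frac{2 \left(- 2 m s + 60 \sqrt{2} s^{2} \sqrt{2 s - 1} e^{\frac{1}{2}} e^{- 2 s} e^{5 s^{2}} - 60 \sqrt{2} s \sqrt{2 s - 1} e^{\frac{1}{2}} e^{- 2 s} e^{5 s^{2}} + 15 \sqrt{2} \sqrt{2 s - 1} e^{\frac{1}{2}} e^{- 2 s} e^{5 s^{2}}\right)}{3}.

For F(s) to be correct the identity F'(s) - f(s) = 0 must hold.
Check: d/ds[- \frac{2 \left(- 2 m s + 60 \sqrt{2} s^{2} \sqrt{2 s - 1} e^{\frac{1}{2}} e^{- 2 s} e^{5 s^{2}} - 60 \sqrt{2} s \sqrt{2 s - 1} e^{\frac{1}{2}} e^{- 2 s} e^{5 s^{2}} + 15 \sqrt{2} \sqrt{2 s - 1} e^{\frac{1}{2}} e^{- 2 s} e^{5 s^{2}}\right)}{3}] = \frac{\left(4 m \sqrt{2 s - 1} e^{2 s} - 2400 \sqrt{2} s^{4} e^{\frac{1}{2}} e^{5 s^{2}} + 4080 \sqrt{2} s^{3} e^{\frac{1}{2}} e^{5 s^{2}} - 3120 \sqrt{2} s^{2} e^{\frac{1}{2}} e^{5 s^{2}} + 1260 \sqrt{2} s e^{\frac{1}{2}} e^{5 s^{2}} - 210 \sqrt{2} e^{\frac{1}{2}} e^{5 s^{2}}\right) e^{- 2 s}}{3 \sqrt{2 s - 1}}, which equals f(s).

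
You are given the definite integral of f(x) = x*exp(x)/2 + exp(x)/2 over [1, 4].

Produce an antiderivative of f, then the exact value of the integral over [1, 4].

f has the shape u'v + uv' for u = x/2 and v = exp(x) — it is the derivative of the product u*v.
F(x) = x*exp(x)/2 is an antiderivative of f.
Check: d/dx[x*exp(x)/2] = x*exp(x)/2 + exp(x)/2 = f(x).
F(4) = 2*exp(4); F(1) = exp(1)/2.
Integral = F(4) - F(1) = -exp(1)/2 + 2*exp(4).

Antiderivative: F(x) = x*exp(x)/2; value = -exp(1)/2 + 2*exp(4)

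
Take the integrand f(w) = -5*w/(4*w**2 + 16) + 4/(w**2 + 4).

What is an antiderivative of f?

An antiderivative is F(w) = -5*log(w**2 + 4)/8 + 2*atan(w/2).

Integrate term by term and add the pieces.
Check: d/dw[-5*log(w**2 + 4)/8 + 2*atan(w/2)] = (16 - 5*w)/(4*w**2 + 16), which equals f(w).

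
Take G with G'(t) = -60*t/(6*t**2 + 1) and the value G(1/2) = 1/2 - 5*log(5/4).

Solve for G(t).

G(t) = 1/2 - 5*log(3*t**2 + 1/2)

G'(t) matches the chain-rule pattern g'(h)*h' with inner function h(t) = 3*t**2 + 1/2; substituting u = h(t) collapses the integral.
A general antiderivative is -5*log(3*t**2 + 1/2) + C.
The condition gives C = 1/2 - 5*log(5/4) - (-5*log(5/4)) = 1/2.
So G(t) = 1/2 - 5*log(3*t**2 + 1/2).
Check: d/dt[1/2 - 5*log(3*t**2 + 1/2)] = -60*t/(6*t**2 + 1) = G'(t).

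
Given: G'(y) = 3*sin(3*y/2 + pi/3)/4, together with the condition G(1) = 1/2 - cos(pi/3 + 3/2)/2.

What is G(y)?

Differentiate the proposed G(y) back; it has to land on the given G'(y).
A general antiderivative is -cos(3*y/2 + pi/3)/2 + C.
The condition gives C = 1/2 - cos(pi/3 + 3/2)/2 - (-cos(pi/3 + 3/2)/2) = 1/2.
So G(y) = (1 - cos(3*y/2 + pi/3))/2.
Check: d/dy[(1 - cos(3*y/2 + pi/3))/2] = 3*sin(3*y/2 + pi/3)/4 = G'(y).

G(y) = (1 - cos(3*y/2 + pi/3))/2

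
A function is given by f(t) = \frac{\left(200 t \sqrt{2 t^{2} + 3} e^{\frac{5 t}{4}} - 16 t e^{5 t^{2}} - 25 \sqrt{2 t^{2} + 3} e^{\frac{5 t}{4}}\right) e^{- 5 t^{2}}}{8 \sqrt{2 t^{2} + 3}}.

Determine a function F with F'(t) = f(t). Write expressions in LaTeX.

An antiderivative is F(t) = - \sqrt{2 t^{2} + 3} - \frac{5 e^{\frac{5 t}{4}} e^{- 5 t^{2}}}{2}.

Differentiate the proposed F(t) back; it has to land on f(t) exactly.
Check: d/dt[- \sqrt{2 t^{2} + 3} - \frac{5 e^{\frac{5 t}{4}} e^{- 5 t^{2}}}{2}] = \frac{\left(200 t \sqrt{2 t^{2} + 3} e^{\frac{5 t}{4}} - 16 t e^{5 t^{2}} - 25 \sqrt{2 t^{2} + 3} e^{\frac{5 t}{4}}\right) e^{- 5 t^{2}}}{8 \sqrt{2 t^{2} + 3}} = f(t).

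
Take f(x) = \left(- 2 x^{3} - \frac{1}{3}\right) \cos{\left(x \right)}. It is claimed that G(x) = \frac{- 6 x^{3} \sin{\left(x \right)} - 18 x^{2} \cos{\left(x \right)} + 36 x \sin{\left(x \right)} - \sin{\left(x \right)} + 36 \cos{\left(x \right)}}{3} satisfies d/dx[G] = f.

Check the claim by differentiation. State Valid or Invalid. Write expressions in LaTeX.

Valid: G'(x) = f(x).

d/dx[G] = - 2 x^{3} \cos{\left(x \right)} - \frac{\cos{\left(x \right)}}{3}
This equals f(x) exactly, so the claim holds.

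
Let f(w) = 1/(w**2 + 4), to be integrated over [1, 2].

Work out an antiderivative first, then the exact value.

Antiderivative: F(w) = atan(w/2)/2; value = -atan(1/2)/2 + pi/8

A candidate is checked by its d/dw: the result must match f(w).
F(w) = atan(w/2)/2 is an antiderivative of f.
Check: d/dw[atan(w/2)/2] = 1/(w**2 + 4) = f(w).
F(2) = pi/8; F(1) = atan(1/2)/2.
Integral = F(2) - F(1) = -atan(1/2)/2 + pi/8.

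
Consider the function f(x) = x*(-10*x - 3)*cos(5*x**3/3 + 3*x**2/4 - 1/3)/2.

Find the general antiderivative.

F(x) = -sin(5*x**3/3 + 3*x**2/4 - 1/3) + C

The substitution u = 5*x**3/3 + 3*x**2/4 - 1/3 works: f is exactly (dF/du)*(du/dx) for that inner function.
Check: d/dx[-sin(5*x**3/3 + 3*x**2/4 - 1/3)] = -5*x**2*cos(5*x**3/3 + 3*x**2/4 - 1/3) - 3*x*cos(5*x**3/3 + 3*x**2/4 - 1/3)/2, which equals f(x).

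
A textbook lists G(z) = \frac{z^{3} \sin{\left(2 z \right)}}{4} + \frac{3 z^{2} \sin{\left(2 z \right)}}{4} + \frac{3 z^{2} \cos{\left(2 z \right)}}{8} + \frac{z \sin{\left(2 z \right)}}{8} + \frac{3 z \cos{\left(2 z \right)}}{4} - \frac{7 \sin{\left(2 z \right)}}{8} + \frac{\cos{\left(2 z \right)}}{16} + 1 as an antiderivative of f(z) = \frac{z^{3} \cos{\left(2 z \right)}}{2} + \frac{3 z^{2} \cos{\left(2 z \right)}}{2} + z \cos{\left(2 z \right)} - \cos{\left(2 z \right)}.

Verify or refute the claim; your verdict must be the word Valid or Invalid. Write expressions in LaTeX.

Valid - differentiating G returns exactly f.

d/dz[G] = \frac{z^{3} \cos{\left(2 z \right)}}{2} + \frac{3 z^{2} \cos{\left(2 z \right)}}{2} + z \cos{\left(2 z \right)} - \cos{\left(2 z \right)}
This equals f(z) exactly, so the claim holds.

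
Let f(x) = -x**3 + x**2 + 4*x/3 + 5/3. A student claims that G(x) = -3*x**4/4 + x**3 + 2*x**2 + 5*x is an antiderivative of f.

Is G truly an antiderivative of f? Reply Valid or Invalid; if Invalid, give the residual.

d/dx[G] = -3*x**3 + 3*x**2 + 4*x + 5
d/dx[G] - f(x) = -2*x**3 + 2*x**2 + 8*x/3 + 10/3 != 0.

Invalid: d/dx[G] - f = -2*x**3 + 2*x**2 + 8*x/3 + 10/3, which is not 0.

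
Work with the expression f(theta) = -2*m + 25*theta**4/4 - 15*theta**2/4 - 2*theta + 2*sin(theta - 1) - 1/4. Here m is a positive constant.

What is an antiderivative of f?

The integrand splits into summands that can be handled one at a time.
Check: d/dtheta[-(8*m*theta - 5*theta**5 + 5*theta**3 + 4*theta**2 + theta + 8*cos(theta - 1) + 10)/4] = -2*m + 25*theta**4/4 - 15*theta**2/4 - 2*theta + 2*sin(theta - 1) - 1/4 = f(theta).

An antiderivative is F(theta) = -(8*m*theta - 5*theta**5 + 5*theta**3 + 4*theta**2 + theta + 8*cos(theta - 1) + 10)/4.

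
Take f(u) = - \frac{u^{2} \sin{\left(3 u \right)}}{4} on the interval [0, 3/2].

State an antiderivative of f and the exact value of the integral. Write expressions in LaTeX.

Antiderivative: F(u) = \frac{9 u^{2} \cos{\left(3 u \right)} - 6 u \sin{\left(3 u \right)} - 2 \cos{\left(3 u \right)}}{108}; value = \frac{73 \cos{\left(\frac{9}{2} \right)}}{432} + \frac{1}{54} - \frac{\sin{\left(\frac{9}{2} \right)}}{12}

Check any antiderivative F(u) by computing F'(u) and comparing it with f(u).
F(u) = \frac{9 u^{2} \cos{\left(3 u \right)} - 6 u \sin{\left(3 u \right)} - 2 \cos{\left(3 u \right)}}{108} is an antiderivative of f.
Check: d/du[\frac{9 u^{2} \cos{\left(3 u \right)} - 6 u \sin{\left(3 u \right)} - 2 \cos{\left(3 u \right)}}{108}] = - \frac{u^{2} \sin{\left(3 u \right)}}{4} = f(u).
F(3/2) = \frac{73 \cos{\left(\frac{9}{2} \right)}}{432} - \frac{\sin{\left(\frac{9}{2} \right)}}{12}; F(0) = - \frac{1}{54}.
Integral = F(3/2) - F(0) = \frac{73 \cos{\left(\frac{9}{2} \right)}}{432} + \frac{1}{54} - \frac{\sin{\left(\frac{9}{2} \right)}}{12}.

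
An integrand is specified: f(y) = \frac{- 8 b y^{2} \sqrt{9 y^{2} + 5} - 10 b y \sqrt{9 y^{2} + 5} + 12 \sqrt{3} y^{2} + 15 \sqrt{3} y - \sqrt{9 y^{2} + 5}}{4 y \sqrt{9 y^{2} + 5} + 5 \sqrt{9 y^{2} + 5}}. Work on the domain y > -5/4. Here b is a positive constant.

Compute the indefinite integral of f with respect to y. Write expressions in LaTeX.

Since d/dy undoes antidifferentiation here, F'(y) = f(y) is required of F(y).
Check: d/dy[\frac{- 12 b y^{2} + 4 \sqrt{3} \sqrt{9 y^{2} + 5} - 3 \log{\left(4 y + 5 \right)}}{12}] = \frac{- 8 b y^{2} \sqrt{9 y^{2} + 5} - 10 b y \sqrt{9 y^{2} + 5} + 12 \sqrt{3} y^{2} + 15 \sqrt{3} y - \sqrt{9 y^{2} + 5}}{4 y \sqrt{9 y^{2} + 5} + 5 \sqrt{9 y^{2} + 5}} = f(y).

F(y) = \frac{- 12 b y^{2} + 4 \sqrt{3} \sqrt{9 y^{2} + 5} - 3 \log{\left(4 y + 5 \right)}}{12} + C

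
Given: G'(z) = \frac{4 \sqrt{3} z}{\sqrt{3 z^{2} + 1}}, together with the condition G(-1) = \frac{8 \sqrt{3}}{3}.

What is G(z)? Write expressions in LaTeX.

The substitution u = z^{2} + \frac{1}{3} works: G'(z) is exactly (dG/du)*(du/dz) for that inner function.
A general antiderivative is 4 \sqrt{z^{2} + \frac{1}{3}} + C.
The condition gives C = \frac{8 \sqrt{3}}{3} - (\frac{8 \sqrt{3}}{3}) = 0.
So G(z) = \frac{4 \sqrt{3} \sqrt{3 z^{2} + 1}}{3}.
Check: d/dz[\frac{4 \sqrt{3} \sqrt{3 z^{2} + 1}}{3}] = \frac{4 \sqrt{3} z}{\sqrt{3 z^{2} + 1}} = G'(z).

G(z) = \frac{4 \sqrt{3} \sqrt{3 z^{2} + 1}}{3}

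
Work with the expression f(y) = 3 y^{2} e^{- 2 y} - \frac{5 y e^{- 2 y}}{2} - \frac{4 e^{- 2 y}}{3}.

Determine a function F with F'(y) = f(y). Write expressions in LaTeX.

An antiderivative is F(y) = - \frac{3 y^{2} e^{- 2 y}}{2} - \frac{y e^{- 2 y}}{4} + \frac{13 e^{- 2 y}}{24}.

f has the shape u'v + uv' for u = - \frac{3 y^{2}}{2} - \frac{y}{4} + \frac{13}{24} and v = e^{- 2 y} — it is the derivative of the product u*v.
Check: d/dy[- \frac{3 y^{2} e^{- 2 y}}{2} - \frac{y e^{- 2 y}}{4} + \frac{13 e^{- 2 y}}{24}] = \frac{\left(18 y^{2} - 15 y - 8\right) e^{- 2 y}}{6}, which equals f(y).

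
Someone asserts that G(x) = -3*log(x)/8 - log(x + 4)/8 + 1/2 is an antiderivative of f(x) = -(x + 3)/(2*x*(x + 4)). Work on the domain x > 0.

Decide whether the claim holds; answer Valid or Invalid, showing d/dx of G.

d/dx[G] = (-x - 3)/(2*x**2 + 8*x)
This equals f(x) exactly, so the claim holds.

Valid. The derivative of G reproduces f.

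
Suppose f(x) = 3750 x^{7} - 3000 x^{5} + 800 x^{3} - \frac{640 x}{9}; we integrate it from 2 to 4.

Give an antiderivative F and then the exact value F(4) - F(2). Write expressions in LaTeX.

f matches the chain-rule pattern g'(h)*h' with inner function h(x) = \frac{4}{3} - 5 x^{2}; substituting u = h(x) collapses the integral.
F(x) = \frac{1875 x^{8}}{4} - 500 x^{6} + 200 x^{4} - \frac{320 x^{2}}{9} is an antiderivative of f.
Check: d/dx[\frac{1875 x^{8}}{4} - 500 x^{6} + 200 x^{4} - \frac{320 x^{2}}{9}] = 3750 x^{7} - 3000 x^{5} + 800 x^{3} - \frac{640 x}{9} = f(x).
F(4) = \frac{258503680}{9}; F(2) = \frac{819520}{9}.
Integral = F(4) - F(2) = \frac{85894720}{3}.

Antiderivative: F(x) = \frac{1875 x^{8}}{4} - 500 x^{6} + 200 x^{4} - \frac{320 x^{2}}{9}; value = \frac{85894720}{3}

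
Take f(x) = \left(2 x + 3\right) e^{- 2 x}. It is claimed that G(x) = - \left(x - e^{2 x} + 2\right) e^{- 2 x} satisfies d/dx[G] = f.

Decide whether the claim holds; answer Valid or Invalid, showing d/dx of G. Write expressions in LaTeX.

Valid - differentiating G returns exactly f.

d/dx[G] = \left(2 x + 3\right) e^{- 2 x}
This equals f(x) exactly, so the claim holds.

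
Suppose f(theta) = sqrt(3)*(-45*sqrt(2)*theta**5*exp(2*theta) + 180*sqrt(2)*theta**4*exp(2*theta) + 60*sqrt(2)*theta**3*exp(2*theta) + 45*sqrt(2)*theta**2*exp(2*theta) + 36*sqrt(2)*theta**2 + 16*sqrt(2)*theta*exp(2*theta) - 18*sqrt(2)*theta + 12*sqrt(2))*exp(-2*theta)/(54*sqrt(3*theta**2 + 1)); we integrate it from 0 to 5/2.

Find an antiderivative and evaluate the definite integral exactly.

f has the shape u'v + uv' for u = 2*sqrt(2*theta**2 + 2/3)/3 and v = -theta**4/4 + 5*theta**3/4 + 2*theta**2/3 - exp(-2*theta)/2 — it is the derivative of the product u*v.
F(theta) = sqrt(6)*sqrt(3*theta**2 + 1)*(-3*theta**4*exp(2*theta) + 15*theta**3*exp(2*theta) + 8*theta**2*exp(2*theta) - 6)*exp(-2*theta)/54 is an antiderivative of f.
Check: d/dtheta[sqrt(6)*sqrt(3*theta**2 + 1)*(-3*theta**4*exp(2*theta) + 15*theta**3*exp(2*theta) + 8*theta**2*exp(2*theta) - 6)*exp(-2*theta)/54] = (-45*sqrt(6)*theta**5*exp(2*theta) + 180*sqrt(6)*theta**4*exp(2*theta) + 60*sqrt(6)*theta**3*exp(2*theta) + 45*sqrt(6)*theta**2*exp(2*theta) + 36*sqrt(6)*theta**2 + 16*sqrt(6)*theta*exp(2*theta) - 18*sqrt(6)*theta + 12*sqrt(6))*exp(-2*theta)/(54*sqrt(3*theta**2 + 1)), which equals f(theta).
F(5/2) = -sqrt(474)*exp(-5)/18 + 2675*sqrt(474)/1728; F(0) = -sqrt(6)/9.
Integral = F(5/2) - F(0) = -sqrt(474)*exp(-5)/18 + sqrt(6)/9 + 2675*sqrt(474)/1728.

Antiderivative: F(theta) = sqrt(6)*sqrt(3*theta**2 + 1)*(-3*theta**4*exp(2*theta) + 15*theta**3*exp(2*theta) + 8*theta**2*exp(2*theta) - 6)*exp(-2*theta)/54; value = -sqrt(474)*exp(-5)/18 + sqrt(6)/9 + 2675*sqrt(474)/1728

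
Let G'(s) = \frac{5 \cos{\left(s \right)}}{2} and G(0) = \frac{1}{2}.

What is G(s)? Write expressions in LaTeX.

Differentiate the proposed G(s) back; it has to land on the given G'(s).
A general antiderivative is \frac{5 \sin{\left(s \right)}}{2} + C.
The condition gives C = \frac{1}{2} - (0) = \frac{1}{2}.
So G(s) = \frac{5 \sin{\left(s \right)}}{2} + \frac{1}{2}.
Check: d/ds[\frac{5 \sin{\left(s \right)}}{2} + \frac{1}{2}] = \frac{5 \cos{\left(s \right)}}{2} = G'(s).

G(s) = \frac{5 \sin{\left(s \right)}}{2} + \frac{1}{2}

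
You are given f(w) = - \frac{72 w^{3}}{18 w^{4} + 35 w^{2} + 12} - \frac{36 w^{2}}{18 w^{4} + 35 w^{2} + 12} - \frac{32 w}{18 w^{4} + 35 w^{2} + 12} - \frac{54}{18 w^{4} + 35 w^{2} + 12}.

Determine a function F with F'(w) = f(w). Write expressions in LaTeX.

An antiderivative is F(w) = - 2 \log{\left(2 w^{2} + 3 \right)} - 3 \operatorname{atan}{\left(\frac{3 w}{2} \right)}.

The integrand splits into summands that can be handled one at a time.
Check: d/dw[- 2 \log{\left(2 w^{2} + 3 \right)} - 3 \operatorname{atan}{\left(\frac{3 w}{2} \right)}] = \frac{- 72 w^{3} - 36 w^{2} - 32 w - 54}{18 w^{4} + 35 w^{2} + 12}, which equals f(w).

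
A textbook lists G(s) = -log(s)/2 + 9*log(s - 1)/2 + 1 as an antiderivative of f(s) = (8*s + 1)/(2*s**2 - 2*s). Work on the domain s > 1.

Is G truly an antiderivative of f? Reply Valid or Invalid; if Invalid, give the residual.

Valid: G'(s) = f(s).

d/ds[G] = (8*s + 1)/(2*s**2 - 2*s)
This equals f(s) exactly, so the claim holds.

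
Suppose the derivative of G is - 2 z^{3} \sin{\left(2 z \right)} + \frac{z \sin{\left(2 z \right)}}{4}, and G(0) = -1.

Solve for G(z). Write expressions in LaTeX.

Integrate term by term and add the pieces.
A general antiderivative is z^{3} \cos{\left(2 z \right)} - \frac{3 z^{2} \sin{\left(2 z \right)}}{2} - \frac{13 z \cos{\left(2 z \right)}}{8} + \frac{13 \sin{\left(2 z \right)}}{16} + C.
The condition gives C = -1 - (0) = -1.
So G(z) = z^{3} \cos{\left(2 z \right)} - \frac{3 z^{2} \sin{\left(2 z \right)}}{2} - \frac{13 z \cos{\left(2 z \right)}}{8} + \frac{13 \sin{\left(2 z \right)}}{16} - 1.
Check: d/dz[z^{3} \cos{\left(2 z \right)} - \frac{3 z^{2} \sin{\left(2 z \right)}}{2} - \frac{13 z \cos{\left(2 z \right)}}{8} + \frac{13 \sin{\left(2 z \right)}}{16} - 1] = - 2 z^{3} \sin{\left(2 z \right)} + \frac{z \sin{\left(2 z \right)}}{4} = G'(z).

G(z) = z^{3} \cos{\left(2 z \right)} - \frac{3 z^{2} \sin{\left(2 z \right)}}{2} - \frac{13 z \cos{\left(2 z \right)}}{8} + \frac{13 \sin{\left(2 z \right)}}{16} - 1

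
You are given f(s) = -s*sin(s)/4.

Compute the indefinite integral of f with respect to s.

Since d/ds undoes antidifferentiation here, F'(s) = f(s) is required of F(s).
Check: d/ds[(s*cos(s) - sin(s))/4] = -s*sin(s)/4 = f(s).

F(s) = (s*cos(s) - sin(s))/4 + C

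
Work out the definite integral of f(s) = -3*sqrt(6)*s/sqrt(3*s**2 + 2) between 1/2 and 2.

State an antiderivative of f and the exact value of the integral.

f matches the chain-rule pattern g'(h)*h' with inner function h(s) = 2*s**2 + 4/3; substituting u = h(s) collapses the integral.
F(s) = -sqrt(6)*sqrt(3*s**2 + 2) is an antiderivative of f.
Check: d/ds[-sqrt(6)*sqrt(3*s**2 + 2)] = -3*sqrt(6)*s/sqrt(3*s**2 + 2) = f(s).
F(2) = -2*sqrt(21); F(1/2) = -sqrt(66)/2.
Integral = F(2) - F(1/2) = -2*sqrt(21) + sqrt(66)/2.

Antiderivative: F(s) = -sqrt(6)*sqrt(3*s**2 + 2); value = -2*sqrt(21) + sqrt(66)/2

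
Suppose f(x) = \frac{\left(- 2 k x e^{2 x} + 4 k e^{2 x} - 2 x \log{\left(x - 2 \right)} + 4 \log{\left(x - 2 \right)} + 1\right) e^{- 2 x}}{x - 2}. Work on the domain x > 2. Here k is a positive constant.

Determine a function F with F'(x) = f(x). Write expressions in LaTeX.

An antiderivative is F(x) = - 2 k x + e^{- 2 x} \log{\left(x - 2 \right)}.

Whatever form F(x) takes, F'(x) = f(x) is non-negotiable.
Check: d/dx[- 2 k x + e^{- 2 x} \log{\left(x - 2 \right)}] = \frac{- 2 k x e^{2 x} + 4 k e^{2 x} - 2 x \log{\left(x - 2 \right)} + 4 \log{\left(x - 2 \right)} + 1}{x e^{2 x} - 2 e^{2 x}}, which equals f(x).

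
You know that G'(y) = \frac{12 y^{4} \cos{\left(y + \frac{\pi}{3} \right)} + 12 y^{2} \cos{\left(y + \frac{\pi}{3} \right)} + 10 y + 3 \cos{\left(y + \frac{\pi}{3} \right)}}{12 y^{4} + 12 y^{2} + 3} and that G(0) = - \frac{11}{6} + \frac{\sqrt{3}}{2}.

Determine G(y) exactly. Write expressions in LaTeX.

Any candidate G(y) must reproduce the stated G'(y) exactly.
A general antiderivative is \sin{\left(y + \frac{\pi}{3} \right)} - \frac{5}{3 \left(4 y^{2} + 2\right)} + C.
The condition gives C = - \frac{11}{6} + \frac{\sqrt{3}}{2} - (- \frac{5}{6} + \frac{\sqrt{3}}{2}) = -1.
So G(y) = \frac{12 y^{2} \sin{\left(y + \frac{\pi}{3} \right)} - 12 y^{2} + 6 \sin{\left(y + \frac{\pi}{3} \right)} - 11}{12 y^{2} + 6}.
Check: d/dy[\frac{12 y^{2} \sin{\left(y + \frac{\pi}{3} \right)} - 12 y^{2} + 6 \sin{\left(y + \frac{\pi}{3} \right)} - 11}{12 y^{2} + 6}] = \frac{12 y^{4} \cos{\left(y + \frac{\pi}{3} \right)} + 12 y^{2} \cos{\left(y + \frac{\pi}{3} \right)} + 10 y + 3 \cos{\left(y + \frac{\pi}{3} \right)}}{12 y^{4} + 12 y^{2} + 3} = G'(y).

G(y) = \frac{12 y^{2} \sin{\left(y + \frac{\pi}{3} \right)} - 12 y^{2} + 6 \sin{\left(y + \frac{\pi}{3} \right)} - 11}{12 y^{2} + 6}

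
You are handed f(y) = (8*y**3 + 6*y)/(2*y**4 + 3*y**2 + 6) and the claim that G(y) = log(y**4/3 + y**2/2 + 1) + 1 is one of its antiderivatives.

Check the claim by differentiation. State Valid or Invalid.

d/dy[G] = (8*y**3 + 6*y)/(2*y**4 + 3*y**2 + 6)
This equals f(y) exactly, so the claim holds.

Valid: G'(y) = f(y).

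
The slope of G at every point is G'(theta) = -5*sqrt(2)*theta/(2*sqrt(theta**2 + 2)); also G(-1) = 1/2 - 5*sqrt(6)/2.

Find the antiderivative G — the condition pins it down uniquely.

The substitution u = 2*theta**2 + 4 works: G'(theta) is exactly (dG/du)*(du/dtheta) for that inner function.
A general antiderivative is -5*sqrt(2*theta**2 + 4)/2 + C.
The condition gives C = 1/2 - 5*sqrt(6)/2 - (-5*sqrt(6)/2) = 1/2.
So G(theta) = (-5*sqrt(2)*sqrt(theta**2 + 2) + 1)/2.
Check: d/dtheta[(-5*sqrt(2)*sqrt(theta**2 + 2) + 1)/2] = -5*sqrt(2)*theta/(2*sqrt(theta**2 + 2)) = G'(theta).

G(theta) = (-5*sqrt(2)*sqrt(theta**2 + 2) + 1)/2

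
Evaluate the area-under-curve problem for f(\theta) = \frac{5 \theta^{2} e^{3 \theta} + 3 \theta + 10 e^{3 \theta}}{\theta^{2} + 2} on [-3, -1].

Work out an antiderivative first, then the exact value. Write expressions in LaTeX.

An antiderivative F(\theta) passes only if d/d\theta[F] lands on f(\theta) exactly.
F(\theta) = \frac{10 e^{3 \theta} + 9 \log{\left(\theta^{2} + 2 \right)}}{6} is an antiderivative of f.
Check: d/d\theta[\frac{10 e^{3 \theta} + 9 \log{\left(\theta^{2} + 2 \right)}}{6}] = \frac{5 \theta^{2} e^{3 \theta} + 3 \theta + 10 e^{3 \theta}}{\theta^{2} + 2} = f(\theta).
F(-1) = \frac{5}{3 e^{3}} + \frac{3 \log{\left(3 \right)}}{2}; F(-3) = \frac{5}{3 e^{9}} + \frac{3 \log{\left(11 \right)}}{2}.
Integral = F(-1) - F(-3) = - \frac{3 \log{\left(11 \right)}}{2} - \frac{5}{3 e^{9}} + \frac{5}{3 e^{3}} + \frac{3 \log{\left(3 \right)}}{2}.

Antiderivative: F(\theta) = \frac{10 e^{3 \theta} + 9 \log{\left(\theta^{2} + 2 \right)}}{6}; value = - \frac{3 \log{\left(11 \right)}}{2} - \frac{5}{3 e^{9}} + \frac{5}{3 e^{3}} + \frac{3 \log{\left(3 \right)}}{2}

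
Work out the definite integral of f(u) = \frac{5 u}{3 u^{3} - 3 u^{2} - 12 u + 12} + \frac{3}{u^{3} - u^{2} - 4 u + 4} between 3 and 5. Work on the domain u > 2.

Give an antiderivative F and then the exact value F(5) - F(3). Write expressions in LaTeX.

Antiderivative: F(u) = \frac{19 \log{\left(u - 2 \right)}}{12} - \frac{14 \log{\left(u - 1 \right)}}{9} - \frac{\log{\left(u + 2 \right)}}{36}; value = - \frac{14 \log{\left(4 \right)}}{9} - \frac{\log{\left(7 \right)}}{36} + \frac{\log{\left(5 \right)}}{36} + \frac{14 \log{\left(2 \right)}}{9} + \frac{19 \log{\left(3 \right)}}{12}

Factor the denominator (3 \left(u - 2\right) \left(u - 1\right) \left(u + 2\right)) and decompose: f = - \frac{1}{36 \left(u + 2\right)} - \frac{14}{9 \left(u - 1\right)} + \frac{19}{12 \left(u - 2\right)}; each piece integrates to a log, atan, or power term.
F(u) = \frac{19 \log{\left(u - 2 \right)}}{12} - \frac{14 \log{\left(u - 1 \right)}}{9} - \frac{\log{\left(u + 2 \right)}}{36} is an antiderivative of f.
Check: d/du[\frac{19 \log{\left(u - 2 \right)}}{12} - \frac{14 \log{\left(u - 1 \right)}}{9} - \frac{\log{\left(u + 2 \right)}}{36}] = \frac{5 u + 9}{3 u^{3} - 3 u^{2} - 12 u + 12}, which equals f(u).
F(5) = - \frac{14 \log{\left(4 \right)}}{9} - \frac{\log{\left(7 \right)}}{36} + \frac{19 \log{\left(3 \right)}}{12}; F(3) = - \frac{14 \log{\left(2 \right)}}{9} - \frac{\log{\left(5 \right)}}{36}.
Integral = F(5) - F(3) = - \frac{14 \log{\left(4 \right)}}{9} - \frac{\log{\left(7 \right)}}{36} + \frac{\log{\left(5 \right)}}{36} + \frac{14 \log{\left(2 \right)}}{9} + \frac{19 \log{\left(3 \right)}}{12}.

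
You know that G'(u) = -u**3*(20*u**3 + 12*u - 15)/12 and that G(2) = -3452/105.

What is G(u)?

Check a candidate G(u) by differentiating: d/du[G] must match the given G'(u).
A general antiderivative is -5*u**7/21 - u**5/5 + 5*u**4/16 + C.
The condition gives C = -3452/105 - (-3347/105) = -1.
So G(u) = -5*u**7/21 - u**5/5 + 5*u**4/16 - 1.
Check: d/du[-5*u**7/21 - u**5/5 + 5*u**4/16 - 1] = -5*u**6/3 - u**4 + 5*u**3/4, which equals G'(u).

G(u) = -5*u**7/21 - u**5/5 + 5*u**4/16 - 1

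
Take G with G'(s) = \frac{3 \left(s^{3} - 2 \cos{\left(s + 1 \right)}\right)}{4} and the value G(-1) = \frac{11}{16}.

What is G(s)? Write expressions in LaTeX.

G(s) = \frac{3 s^{4}}{16} - \frac{3 \sin{\left(s + 1 \right)}}{2} + \frac{1}{2}

Any candidate G(s) must reproduce the stated G'(s) exactly.
A general antiderivative is \frac{3 s^{4}}{16} - \frac{3 \sin{\left(s + 1 \right)}}{2} + C.
The condition gives C = \frac{11}{16} - (\frac{3}{16}) = \frac{1}{2}.
So G(s) = \frac{3 s^{4}}{16} - \frac{3 \sin{\left(s + 1 \right)}}{2} + \frac{1}{2}.
Check: d/ds[\frac{3 s^{4}}{16} - \frac{3 \sin{\left(s + 1 \right)}}{2} + \frac{1}{2}] = \frac{3 s^{3}}{4} - \frac{3 \cos{\left(s + 1 \right)}}{2}, which equals G'(s).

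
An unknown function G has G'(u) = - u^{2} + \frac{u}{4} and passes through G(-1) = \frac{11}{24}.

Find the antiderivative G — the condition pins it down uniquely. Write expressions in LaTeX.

G(u) = - \frac{u^{3}}{3} + \frac{u^{2}}{8}

The integrand splits into summands that can be handled one at a time.
A general antiderivative is - \frac{u^{3}}{3} + \frac{u^{2}}{8} + C.
The condition gives C = \frac{11}{24} - (\frac{11}{24}) = 0.
So G(u) = - \frac{u^{3}}{3} + \frac{u^{2}}{8}.
Check: d/du[- \frac{u^{3}}{3} + \frac{u^{2}}{8}] = - u^{2} + \frac{u}{4} = G'(u).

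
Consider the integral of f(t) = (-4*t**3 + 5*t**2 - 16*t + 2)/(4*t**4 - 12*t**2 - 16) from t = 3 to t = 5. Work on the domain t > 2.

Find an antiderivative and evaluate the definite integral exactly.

Antiderivative: F(t) = -21*log(t - 2)/40 - 43*log(t + 2)/40 + 3*log(t**2 + 1)/10 + 3*atan(t)/20; value = -43*log(7)/40 - 3*log(10)/10 - 21*log(3)/40 - 3*atan(3)/20 + 3*atan(5)/20 + 3*log(26)/10 + 43*log(5)/40

The denominator factors as 4*(t - 2)*(t + 2)*(t**2 + 1); partial fractions split f into directly integrable pieces: 3*(4*t + 1)/(20*(t**2 + 1)) - 43/(40*(t + 2)) - 21/(40*(t - 2)).
F(t) = -21*log(t - 2)/40 - 43*log(t + 2)/40 + 3*log(t**2 + 1)/10 + 3*atan(t)/20 is an antiderivative of f.
Check: d/dt[-21*log(t - 2)/40 - 43*log(t + 2)/40 + 3*log(t**2 + 1)/10 + 3*atan(t)/20] = (-4*t**3 + 5*t**2 - 16*t + 2)/(4*t**4 - 12*t**2 - 16) = f(t).
F(5) = -43*log(7)/40 - 21*log(3)/40 + 3*atan(5)/20 + 3*log(26)/10; F(3) = -43*log(5)/40 + 3*atan(3)/20 + 3*log(10)/10.
Integral = F(5) - F(3) = -43*log(7)/40 - 3*log(10)/10 - 21*log(3)/40 - 3*atan(3)/20 + 3*atan(5)/20 + 3*log(26)/10 + 43*log(5)/40.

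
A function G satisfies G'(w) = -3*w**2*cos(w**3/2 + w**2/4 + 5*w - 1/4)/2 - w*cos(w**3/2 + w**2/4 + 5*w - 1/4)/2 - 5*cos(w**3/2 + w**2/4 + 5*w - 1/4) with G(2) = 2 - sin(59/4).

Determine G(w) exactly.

G'(w) matches the chain-rule pattern g'(h)*h' with inner function h(w) = w**3/2 + w**2/4 + 5*w - 1/4; substituting u = h(w) collapses the integral.
A general antiderivative is -sin(w**3/2 + w**2/4 + 5*w - 1/4) + C.
The condition gives C = 2 - sin(59/4) - (-sin(59/4)) = 2.
So G(w) = 2 - sin(w**3/2 + w**2/4 + 5*w - 1/4).
Check: d/dw[2 - sin(w**3/2 + w**2/4 + 5*w - 1/4)] = -3*w**2*cos(w**3/2 + w**2/4 + 5*w - 1/4)/2 - w*cos(w**3/2 + w**2/4 + 5*w - 1/4)/2 - 5*cos(w**3/2 + w**2/4 + 5*w - 1/4) = G'(w).

G(w) = 2 - sin(w**3/2 + w**2/4 + 5*w - 1/4)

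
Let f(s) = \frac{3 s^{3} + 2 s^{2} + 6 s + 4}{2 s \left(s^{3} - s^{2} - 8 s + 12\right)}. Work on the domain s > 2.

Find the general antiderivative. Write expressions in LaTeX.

The denominator factors as 2 s \left(s - 2\right)^{2} \left(s + 3\right); partial fractions split f into directly integrable pieces: \frac{77}{150 \left(s + 3\right)} + \frac{41}{50 \left(s - 2\right)} + \frac{12}{5 \left(s - 2\right)^{2}} + \frac{1}{6 s}.
Check: d/ds[\frac{25 \left(s - 2\right) \log{\left(s \right)} + 123 \left(s - 2\right) \log{\left(s - 2 \right)} + 77 \left(s - 2\right) \log{\left(s + 3 \right)} - 360}{150 \left(s - 2\right)}] = \frac{3 s^{3} + 2 s^{2} + 6 s + 4}{2 s^{4} - 2 s^{3} - 16 s^{2} + 24 s}, which equals f(s).

F(s) = \frac{25 \left(s - 2\right) \log{\left(s \right)} + 123 \left(s - 2\right) \log{\left(s - 2 \right)} + 77 \left(s - 2\right) \log{\left(s + 3 \right)} - 360}{150 \left(s - 2\right)} + C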